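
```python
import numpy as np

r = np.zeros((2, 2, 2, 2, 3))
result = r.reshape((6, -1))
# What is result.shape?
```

(6, 8)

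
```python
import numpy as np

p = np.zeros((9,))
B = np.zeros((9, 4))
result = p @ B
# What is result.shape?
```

(4,)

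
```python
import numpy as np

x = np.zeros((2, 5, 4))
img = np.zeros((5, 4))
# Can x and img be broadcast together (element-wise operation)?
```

Yes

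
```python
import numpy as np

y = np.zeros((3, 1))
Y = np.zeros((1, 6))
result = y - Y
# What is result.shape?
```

(3, 6)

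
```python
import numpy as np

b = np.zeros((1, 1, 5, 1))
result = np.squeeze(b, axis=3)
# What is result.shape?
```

(1, 1, 5)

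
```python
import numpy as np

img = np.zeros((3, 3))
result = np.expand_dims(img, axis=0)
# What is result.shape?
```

(1, 3, 3)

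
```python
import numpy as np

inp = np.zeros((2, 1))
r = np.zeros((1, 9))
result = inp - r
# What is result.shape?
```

(2, 9)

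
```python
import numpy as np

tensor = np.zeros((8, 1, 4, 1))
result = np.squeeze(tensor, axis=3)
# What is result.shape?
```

(8, 1, 4)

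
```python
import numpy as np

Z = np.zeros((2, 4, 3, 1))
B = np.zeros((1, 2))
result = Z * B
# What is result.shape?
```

(2, 4, 3, 2)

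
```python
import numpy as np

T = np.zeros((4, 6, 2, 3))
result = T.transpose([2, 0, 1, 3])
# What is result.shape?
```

(2, 4, 6, 3)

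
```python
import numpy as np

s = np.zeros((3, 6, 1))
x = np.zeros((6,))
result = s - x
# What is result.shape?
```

(3, 6, 6)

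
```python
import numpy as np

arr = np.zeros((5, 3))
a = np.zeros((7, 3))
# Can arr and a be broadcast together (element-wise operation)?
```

No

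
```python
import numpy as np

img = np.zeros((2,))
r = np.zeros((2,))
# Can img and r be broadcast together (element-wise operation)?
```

Yes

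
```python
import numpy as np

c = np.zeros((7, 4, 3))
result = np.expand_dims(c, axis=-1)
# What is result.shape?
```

(7, 4, 3, 1)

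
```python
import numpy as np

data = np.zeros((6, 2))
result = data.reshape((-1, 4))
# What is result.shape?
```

(3, 4)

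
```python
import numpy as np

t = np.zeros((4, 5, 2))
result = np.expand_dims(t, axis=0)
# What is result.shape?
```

(1, 4, 5, 2)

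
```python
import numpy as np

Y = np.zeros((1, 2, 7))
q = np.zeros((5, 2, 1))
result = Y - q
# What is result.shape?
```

(5, 2, 7)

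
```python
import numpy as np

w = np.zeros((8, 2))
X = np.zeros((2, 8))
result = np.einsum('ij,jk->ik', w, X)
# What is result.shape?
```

(8, 8)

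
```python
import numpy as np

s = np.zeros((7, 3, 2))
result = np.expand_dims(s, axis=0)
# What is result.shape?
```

(1, 7, 3, 2)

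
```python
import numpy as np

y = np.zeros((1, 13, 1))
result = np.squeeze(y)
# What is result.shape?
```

(13,)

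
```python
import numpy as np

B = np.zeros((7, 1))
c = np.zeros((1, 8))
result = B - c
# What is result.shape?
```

(7, 8)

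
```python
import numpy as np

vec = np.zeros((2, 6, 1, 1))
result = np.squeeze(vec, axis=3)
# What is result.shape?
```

(2, 6, 1)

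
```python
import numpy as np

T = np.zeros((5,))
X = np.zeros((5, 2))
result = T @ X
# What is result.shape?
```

(2,)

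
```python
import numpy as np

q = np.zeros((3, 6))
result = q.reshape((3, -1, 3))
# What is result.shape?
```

(3, 2, 3)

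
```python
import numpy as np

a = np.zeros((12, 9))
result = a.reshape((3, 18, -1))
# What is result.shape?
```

(3, 18, 2)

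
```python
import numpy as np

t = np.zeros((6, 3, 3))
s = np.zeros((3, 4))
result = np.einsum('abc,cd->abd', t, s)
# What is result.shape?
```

(6, 3, 4)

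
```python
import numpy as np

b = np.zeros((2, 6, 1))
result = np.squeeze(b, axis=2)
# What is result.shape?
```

(2, 6)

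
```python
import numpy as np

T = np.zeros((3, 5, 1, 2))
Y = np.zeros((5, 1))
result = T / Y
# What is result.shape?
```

(3, 5, 5, 2)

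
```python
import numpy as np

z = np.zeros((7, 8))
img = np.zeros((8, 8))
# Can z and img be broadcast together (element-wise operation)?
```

No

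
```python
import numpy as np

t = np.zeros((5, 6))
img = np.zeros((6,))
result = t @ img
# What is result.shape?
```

(5,)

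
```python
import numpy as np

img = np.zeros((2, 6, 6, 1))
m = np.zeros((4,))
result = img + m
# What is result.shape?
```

(2, 6, 6, 4)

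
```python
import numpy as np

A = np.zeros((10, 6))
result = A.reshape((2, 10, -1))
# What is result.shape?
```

(2, 10, 3)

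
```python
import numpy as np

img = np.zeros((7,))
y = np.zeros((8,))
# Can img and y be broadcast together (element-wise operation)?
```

No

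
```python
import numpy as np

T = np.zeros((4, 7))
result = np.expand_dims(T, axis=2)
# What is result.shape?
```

(4, 7, 1)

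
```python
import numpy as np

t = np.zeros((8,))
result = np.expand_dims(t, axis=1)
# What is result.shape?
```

(8, 1)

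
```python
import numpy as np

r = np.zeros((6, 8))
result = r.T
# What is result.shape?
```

(8, 6)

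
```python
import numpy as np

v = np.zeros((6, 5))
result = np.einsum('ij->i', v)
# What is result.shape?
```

(6,)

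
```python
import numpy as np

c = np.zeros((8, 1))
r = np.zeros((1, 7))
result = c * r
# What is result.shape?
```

(8, 7)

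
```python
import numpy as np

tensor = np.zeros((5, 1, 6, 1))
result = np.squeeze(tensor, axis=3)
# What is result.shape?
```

(5, 1, 6)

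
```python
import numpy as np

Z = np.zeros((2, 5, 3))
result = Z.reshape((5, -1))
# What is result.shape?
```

(5, 6)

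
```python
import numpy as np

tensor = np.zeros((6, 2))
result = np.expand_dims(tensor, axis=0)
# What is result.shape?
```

(1, 6, 2)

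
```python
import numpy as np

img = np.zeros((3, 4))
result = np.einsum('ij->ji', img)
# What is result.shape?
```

(4, 3)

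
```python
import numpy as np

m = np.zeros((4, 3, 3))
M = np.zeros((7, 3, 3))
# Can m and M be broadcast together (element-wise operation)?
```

No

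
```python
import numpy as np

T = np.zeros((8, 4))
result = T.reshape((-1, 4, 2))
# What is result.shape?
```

(4, 4, 2)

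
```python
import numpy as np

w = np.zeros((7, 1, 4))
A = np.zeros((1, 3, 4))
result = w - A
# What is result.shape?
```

(7, 3, 4)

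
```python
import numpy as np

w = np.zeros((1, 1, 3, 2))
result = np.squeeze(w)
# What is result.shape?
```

(3, 2)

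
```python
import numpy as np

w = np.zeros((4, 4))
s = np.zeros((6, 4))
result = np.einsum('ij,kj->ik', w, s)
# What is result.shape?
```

(4, 6)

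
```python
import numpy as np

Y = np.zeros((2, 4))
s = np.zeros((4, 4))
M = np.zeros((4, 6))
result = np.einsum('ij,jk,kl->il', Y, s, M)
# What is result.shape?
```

(2, 6)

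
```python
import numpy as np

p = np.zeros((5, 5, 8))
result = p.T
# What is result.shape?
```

(8, 5, 5)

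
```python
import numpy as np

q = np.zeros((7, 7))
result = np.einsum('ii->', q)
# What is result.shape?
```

()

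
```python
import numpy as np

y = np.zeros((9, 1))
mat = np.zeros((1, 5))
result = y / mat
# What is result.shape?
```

(9, 5)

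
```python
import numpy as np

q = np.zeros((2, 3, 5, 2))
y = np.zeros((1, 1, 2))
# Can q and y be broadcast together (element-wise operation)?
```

Yes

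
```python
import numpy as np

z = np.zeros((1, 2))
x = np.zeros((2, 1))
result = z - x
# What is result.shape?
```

(2, 2)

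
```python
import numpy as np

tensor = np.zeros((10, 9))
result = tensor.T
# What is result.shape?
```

(9, 10)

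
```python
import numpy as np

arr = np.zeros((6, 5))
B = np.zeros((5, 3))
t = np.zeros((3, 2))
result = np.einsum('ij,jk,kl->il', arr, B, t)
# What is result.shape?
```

(6, 2)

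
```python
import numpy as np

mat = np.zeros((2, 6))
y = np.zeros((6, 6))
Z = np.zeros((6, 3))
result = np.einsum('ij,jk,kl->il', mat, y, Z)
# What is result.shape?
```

(2, 3)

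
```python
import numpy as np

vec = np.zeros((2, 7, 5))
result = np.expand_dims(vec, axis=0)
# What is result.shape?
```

(1, 2, 7, 5)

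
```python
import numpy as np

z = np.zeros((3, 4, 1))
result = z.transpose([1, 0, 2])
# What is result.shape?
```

(4, 3, 1)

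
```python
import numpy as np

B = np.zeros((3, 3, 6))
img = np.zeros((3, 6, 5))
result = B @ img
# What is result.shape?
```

(3, 3, 5)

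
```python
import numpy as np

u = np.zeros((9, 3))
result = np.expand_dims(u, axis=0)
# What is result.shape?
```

(1, 9, 3)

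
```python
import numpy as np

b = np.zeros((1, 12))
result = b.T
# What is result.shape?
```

(12, 1)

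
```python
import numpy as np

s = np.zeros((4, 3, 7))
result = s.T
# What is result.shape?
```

(7, 3, 4)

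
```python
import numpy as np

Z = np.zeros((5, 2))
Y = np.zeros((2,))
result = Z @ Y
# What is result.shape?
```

(5,)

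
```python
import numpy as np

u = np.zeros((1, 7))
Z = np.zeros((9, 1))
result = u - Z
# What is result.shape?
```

(9, 7)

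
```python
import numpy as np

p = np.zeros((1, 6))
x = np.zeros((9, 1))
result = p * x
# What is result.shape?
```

(9, 6)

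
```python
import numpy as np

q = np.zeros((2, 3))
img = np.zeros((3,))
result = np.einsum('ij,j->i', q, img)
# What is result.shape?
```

(2,)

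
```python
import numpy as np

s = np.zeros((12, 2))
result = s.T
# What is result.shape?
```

(2, 12)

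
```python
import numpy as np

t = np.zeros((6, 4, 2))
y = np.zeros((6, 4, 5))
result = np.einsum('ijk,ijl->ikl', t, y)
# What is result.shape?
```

(6, 2, 5)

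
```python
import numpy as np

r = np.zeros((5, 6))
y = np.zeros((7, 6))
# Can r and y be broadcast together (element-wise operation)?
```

No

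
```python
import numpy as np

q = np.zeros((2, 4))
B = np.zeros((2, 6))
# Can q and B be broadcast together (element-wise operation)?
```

No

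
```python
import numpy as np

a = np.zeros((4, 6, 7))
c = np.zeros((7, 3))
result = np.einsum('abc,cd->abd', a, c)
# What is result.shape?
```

(4, 6, 3)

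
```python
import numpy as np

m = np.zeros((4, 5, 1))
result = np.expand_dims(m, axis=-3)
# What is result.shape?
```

(4, 1, 5, 1)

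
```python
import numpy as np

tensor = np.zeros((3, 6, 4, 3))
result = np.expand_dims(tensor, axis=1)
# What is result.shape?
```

(3, 1, 6, 4, 3)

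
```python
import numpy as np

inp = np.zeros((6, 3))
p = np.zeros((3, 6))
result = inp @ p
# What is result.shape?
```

(6, 6)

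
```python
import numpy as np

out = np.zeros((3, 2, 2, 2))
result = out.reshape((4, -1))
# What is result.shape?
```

(4, 6)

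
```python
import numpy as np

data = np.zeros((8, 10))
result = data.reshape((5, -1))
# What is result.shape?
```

(5, 16)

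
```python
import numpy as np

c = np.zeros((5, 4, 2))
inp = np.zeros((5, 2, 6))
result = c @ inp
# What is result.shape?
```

(5, 4, 6)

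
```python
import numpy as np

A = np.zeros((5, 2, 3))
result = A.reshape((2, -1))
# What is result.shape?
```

(2, 15)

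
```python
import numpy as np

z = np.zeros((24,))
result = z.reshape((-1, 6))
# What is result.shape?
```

(4, 6)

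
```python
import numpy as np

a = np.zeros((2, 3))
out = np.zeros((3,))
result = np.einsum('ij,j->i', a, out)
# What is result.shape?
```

(2,)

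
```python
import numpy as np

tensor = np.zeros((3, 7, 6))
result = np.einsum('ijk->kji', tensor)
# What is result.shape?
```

(6, 7, 3)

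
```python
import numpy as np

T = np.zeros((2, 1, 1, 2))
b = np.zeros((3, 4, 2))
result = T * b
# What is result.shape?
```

(2, 3, 4, 2)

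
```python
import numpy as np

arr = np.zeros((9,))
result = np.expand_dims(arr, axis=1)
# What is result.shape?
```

(9, 1)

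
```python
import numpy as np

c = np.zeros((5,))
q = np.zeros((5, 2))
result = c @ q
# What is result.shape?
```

(2,)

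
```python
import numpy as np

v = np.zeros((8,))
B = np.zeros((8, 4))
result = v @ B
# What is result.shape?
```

(4,)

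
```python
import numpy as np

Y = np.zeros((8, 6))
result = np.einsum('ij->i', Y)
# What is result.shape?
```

(8,)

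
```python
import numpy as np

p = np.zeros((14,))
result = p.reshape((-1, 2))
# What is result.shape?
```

(7, 2)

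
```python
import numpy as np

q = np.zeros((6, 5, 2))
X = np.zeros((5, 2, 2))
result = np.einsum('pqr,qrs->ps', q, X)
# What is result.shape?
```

(6, 2)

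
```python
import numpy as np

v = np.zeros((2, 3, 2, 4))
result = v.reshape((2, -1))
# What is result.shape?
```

(2, 24)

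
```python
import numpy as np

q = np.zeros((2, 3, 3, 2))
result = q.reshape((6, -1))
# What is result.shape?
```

(6, 6)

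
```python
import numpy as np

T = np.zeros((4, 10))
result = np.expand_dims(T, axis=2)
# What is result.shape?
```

(4, 10, 1)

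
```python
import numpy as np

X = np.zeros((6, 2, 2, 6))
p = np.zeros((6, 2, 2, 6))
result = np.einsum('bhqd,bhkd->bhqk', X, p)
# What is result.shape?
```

(6, 2, 2, 2)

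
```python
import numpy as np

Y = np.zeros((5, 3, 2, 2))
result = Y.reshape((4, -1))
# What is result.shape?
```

(4, 15)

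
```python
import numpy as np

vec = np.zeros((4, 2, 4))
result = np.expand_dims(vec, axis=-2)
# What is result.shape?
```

(4, 2, 1, 4)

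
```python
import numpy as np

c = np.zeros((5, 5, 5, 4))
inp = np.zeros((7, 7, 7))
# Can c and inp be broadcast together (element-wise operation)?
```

No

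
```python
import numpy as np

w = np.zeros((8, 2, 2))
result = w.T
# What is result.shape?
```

(2, 2, 8)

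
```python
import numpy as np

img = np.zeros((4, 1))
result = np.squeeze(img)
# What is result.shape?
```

(4,)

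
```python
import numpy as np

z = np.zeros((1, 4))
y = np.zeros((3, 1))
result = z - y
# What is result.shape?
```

(3, 4)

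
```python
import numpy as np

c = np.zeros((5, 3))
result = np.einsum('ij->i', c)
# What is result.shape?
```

(5,)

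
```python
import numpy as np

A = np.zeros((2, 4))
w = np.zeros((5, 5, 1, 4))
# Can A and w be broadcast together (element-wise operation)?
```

Yes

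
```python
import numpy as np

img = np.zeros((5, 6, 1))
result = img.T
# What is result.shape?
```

(1, 6, 5)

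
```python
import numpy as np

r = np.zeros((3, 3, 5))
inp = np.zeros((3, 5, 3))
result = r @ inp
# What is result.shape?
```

(3, 3, 3)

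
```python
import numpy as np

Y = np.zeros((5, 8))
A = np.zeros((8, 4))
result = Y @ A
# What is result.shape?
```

(5, 4)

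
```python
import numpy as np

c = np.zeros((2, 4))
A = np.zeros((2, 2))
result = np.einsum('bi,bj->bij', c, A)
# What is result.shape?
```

(2, 4, 2)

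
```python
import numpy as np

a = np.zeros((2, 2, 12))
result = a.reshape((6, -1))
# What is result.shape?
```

(6, 8)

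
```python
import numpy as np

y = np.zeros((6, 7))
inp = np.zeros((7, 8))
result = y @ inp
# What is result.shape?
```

(6, 8)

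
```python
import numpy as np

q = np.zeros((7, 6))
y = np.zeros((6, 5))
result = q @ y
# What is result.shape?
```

(7, 5)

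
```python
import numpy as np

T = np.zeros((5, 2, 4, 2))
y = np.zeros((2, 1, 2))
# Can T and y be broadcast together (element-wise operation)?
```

Yes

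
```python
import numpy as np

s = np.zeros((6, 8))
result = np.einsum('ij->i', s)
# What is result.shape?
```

(6,)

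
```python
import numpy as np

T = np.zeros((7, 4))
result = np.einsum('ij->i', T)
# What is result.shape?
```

(7,)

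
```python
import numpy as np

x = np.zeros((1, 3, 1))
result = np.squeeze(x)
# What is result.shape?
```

(3,)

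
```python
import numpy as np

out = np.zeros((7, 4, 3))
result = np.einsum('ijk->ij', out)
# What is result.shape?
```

(7, 4)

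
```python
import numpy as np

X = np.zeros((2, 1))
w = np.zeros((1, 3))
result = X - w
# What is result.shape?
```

(2, 3)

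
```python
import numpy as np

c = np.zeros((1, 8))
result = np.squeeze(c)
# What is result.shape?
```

(8,)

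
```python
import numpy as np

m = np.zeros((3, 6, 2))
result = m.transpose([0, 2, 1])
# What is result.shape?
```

(3, 2, 6)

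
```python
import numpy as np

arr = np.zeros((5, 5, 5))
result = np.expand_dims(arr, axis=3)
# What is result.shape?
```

(5, 5, 5, 1)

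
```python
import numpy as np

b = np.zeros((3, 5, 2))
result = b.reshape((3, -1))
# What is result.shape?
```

(3, 10)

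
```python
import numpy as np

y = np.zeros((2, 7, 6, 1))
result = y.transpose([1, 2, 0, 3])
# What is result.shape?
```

(7, 6, 2, 1)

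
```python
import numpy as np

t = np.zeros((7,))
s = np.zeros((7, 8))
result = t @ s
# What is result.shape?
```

(8,)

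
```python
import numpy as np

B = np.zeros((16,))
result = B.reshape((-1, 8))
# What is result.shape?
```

(2, 8)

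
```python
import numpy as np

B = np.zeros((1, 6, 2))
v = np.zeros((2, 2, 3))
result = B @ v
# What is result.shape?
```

(2, 6, 3)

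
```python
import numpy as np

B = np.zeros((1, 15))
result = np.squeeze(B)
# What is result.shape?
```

(15,)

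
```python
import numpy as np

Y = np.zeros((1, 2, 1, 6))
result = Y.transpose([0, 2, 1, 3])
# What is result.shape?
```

(1, 1, 2, 6)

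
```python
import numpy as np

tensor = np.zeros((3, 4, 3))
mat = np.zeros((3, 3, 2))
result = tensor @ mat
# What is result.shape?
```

(3, 4, 2)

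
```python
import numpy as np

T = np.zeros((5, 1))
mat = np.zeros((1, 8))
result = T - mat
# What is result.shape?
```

(5, 8)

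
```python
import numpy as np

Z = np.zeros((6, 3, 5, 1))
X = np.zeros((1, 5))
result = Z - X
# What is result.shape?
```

(6, 3, 5, 5)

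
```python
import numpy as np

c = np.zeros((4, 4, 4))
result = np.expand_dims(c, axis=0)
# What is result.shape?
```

(1, 4, 4, 4)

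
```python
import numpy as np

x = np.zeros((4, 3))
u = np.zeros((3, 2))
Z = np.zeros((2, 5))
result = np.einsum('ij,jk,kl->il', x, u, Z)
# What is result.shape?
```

(4, 5)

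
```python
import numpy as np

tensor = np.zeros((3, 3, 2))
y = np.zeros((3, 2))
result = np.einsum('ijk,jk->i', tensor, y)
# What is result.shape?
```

(3,)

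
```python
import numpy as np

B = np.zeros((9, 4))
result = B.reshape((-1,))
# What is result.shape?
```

(36,)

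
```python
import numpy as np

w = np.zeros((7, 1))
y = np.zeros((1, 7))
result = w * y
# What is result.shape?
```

(7, 7)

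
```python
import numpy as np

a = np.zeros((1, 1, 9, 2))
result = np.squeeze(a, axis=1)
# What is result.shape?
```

(1, 9, 2)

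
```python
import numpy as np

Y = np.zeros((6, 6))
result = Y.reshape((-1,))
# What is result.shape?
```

(36,)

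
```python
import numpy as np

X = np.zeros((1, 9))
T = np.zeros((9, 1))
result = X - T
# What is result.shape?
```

(9, 9)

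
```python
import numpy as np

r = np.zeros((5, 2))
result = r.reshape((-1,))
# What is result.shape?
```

(10,)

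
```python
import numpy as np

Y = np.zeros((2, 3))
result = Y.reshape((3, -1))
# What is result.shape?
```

(3, 2)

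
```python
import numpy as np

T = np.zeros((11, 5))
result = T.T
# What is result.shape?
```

(5, 11)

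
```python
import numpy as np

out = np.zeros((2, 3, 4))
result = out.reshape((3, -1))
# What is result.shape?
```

(3, 8)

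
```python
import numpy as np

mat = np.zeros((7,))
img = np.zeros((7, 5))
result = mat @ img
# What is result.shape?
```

(5,)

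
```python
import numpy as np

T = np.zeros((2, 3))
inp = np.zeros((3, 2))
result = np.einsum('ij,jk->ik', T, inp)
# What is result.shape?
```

(2, 2)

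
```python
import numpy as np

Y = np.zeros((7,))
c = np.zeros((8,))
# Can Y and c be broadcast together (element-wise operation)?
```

No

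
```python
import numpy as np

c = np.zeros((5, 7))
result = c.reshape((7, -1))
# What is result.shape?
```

(7, 5)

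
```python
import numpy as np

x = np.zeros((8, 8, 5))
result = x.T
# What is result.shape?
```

(5, 8, 8)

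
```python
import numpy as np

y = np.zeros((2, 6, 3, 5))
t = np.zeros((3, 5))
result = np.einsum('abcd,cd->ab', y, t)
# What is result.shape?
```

(2, 6)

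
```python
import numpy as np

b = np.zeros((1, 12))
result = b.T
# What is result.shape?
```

(12, 1)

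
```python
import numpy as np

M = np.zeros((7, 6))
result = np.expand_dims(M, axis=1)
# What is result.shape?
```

(7, 1, 6)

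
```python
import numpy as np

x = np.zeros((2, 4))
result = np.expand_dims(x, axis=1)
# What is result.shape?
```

(2, 1, 4)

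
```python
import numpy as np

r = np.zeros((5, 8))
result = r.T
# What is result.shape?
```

(8, 5)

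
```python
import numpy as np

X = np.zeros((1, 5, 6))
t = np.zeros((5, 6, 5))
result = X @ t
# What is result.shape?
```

(5, 5, 5)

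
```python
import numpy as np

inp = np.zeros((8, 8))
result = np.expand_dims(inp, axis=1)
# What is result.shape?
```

(8, 1, 8)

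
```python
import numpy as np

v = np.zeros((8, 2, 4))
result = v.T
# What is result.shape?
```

(4, 2, 8)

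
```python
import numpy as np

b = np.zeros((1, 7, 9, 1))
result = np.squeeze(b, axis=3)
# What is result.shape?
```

(1, 7, 9)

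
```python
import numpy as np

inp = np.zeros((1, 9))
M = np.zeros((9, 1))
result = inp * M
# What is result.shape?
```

(9, 9)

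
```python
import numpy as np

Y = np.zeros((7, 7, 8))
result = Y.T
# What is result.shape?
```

(8, 7, 7)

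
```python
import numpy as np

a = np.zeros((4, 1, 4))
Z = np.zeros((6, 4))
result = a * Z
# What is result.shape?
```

(4, 6, 4)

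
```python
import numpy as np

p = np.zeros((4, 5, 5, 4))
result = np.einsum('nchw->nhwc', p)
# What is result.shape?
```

(4, 5, 4, 5)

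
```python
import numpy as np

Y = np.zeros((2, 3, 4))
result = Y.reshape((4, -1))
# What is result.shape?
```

(4, 6)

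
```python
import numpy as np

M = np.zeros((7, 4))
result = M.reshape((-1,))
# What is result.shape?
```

(28,)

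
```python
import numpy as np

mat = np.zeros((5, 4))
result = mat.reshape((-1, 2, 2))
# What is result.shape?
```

(5, 2, 2)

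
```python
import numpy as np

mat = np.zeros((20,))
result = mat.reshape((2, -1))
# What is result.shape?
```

(2, 10)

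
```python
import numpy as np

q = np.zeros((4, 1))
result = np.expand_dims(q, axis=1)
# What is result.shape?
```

(4, 1, 1)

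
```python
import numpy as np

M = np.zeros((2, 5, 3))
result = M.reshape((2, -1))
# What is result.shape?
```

(2, 15)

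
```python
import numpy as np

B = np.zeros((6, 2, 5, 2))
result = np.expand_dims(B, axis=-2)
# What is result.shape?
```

(6, 2, 5, 1, 2)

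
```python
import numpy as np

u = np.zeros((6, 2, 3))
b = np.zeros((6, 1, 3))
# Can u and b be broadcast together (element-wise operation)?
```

Yes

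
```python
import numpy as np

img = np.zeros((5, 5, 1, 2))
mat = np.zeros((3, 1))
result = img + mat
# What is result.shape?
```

(5, 5, 3, 2)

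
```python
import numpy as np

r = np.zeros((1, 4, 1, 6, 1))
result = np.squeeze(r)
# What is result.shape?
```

(4, 6)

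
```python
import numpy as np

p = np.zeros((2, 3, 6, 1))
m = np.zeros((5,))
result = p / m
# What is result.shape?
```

(2, 3, 6, 5)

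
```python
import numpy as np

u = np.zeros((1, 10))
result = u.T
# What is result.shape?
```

(10, 1)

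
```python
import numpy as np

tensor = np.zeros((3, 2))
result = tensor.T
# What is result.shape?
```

(2, 3)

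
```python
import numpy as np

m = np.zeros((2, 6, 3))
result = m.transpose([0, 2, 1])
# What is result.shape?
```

(2, 3, 6)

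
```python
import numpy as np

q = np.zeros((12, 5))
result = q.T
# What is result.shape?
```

(5, 12)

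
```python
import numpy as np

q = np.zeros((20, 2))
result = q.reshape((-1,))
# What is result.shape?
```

(40,)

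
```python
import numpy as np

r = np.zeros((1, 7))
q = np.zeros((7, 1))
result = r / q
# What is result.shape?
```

(7, 7)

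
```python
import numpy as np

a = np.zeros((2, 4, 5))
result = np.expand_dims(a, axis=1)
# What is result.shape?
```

(2, 1, 4, 5)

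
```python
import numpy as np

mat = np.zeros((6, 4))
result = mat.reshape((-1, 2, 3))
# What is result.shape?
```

(4, 2, 3)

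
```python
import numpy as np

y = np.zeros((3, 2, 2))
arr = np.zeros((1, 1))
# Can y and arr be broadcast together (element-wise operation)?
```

Yes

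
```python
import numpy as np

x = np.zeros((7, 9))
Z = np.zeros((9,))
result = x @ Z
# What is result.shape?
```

(7,)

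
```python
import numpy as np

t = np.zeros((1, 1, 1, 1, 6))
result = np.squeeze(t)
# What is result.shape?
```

(6,)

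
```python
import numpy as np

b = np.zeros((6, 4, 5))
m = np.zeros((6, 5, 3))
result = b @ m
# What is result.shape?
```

(6, 4, 3)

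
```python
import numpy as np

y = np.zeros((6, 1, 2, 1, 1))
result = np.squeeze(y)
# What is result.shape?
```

(6, 2)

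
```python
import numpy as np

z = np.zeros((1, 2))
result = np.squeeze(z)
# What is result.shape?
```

(2,)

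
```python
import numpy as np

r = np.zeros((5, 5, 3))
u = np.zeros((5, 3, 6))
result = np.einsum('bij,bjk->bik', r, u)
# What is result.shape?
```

(5, 5, 6)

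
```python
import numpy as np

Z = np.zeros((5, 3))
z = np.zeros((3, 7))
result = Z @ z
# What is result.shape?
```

(5, 7)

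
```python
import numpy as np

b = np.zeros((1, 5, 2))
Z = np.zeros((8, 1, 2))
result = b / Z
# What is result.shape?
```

(8, 5, 2)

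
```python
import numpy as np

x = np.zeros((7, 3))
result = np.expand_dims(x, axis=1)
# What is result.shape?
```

(7, 1, 3)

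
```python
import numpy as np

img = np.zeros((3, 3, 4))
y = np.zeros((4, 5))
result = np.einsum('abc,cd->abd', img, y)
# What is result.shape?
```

(3, 3, 5)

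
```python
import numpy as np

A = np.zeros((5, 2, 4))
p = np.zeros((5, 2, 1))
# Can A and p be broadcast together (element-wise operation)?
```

Yes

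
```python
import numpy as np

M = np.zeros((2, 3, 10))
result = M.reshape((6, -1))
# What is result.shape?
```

(6, 10)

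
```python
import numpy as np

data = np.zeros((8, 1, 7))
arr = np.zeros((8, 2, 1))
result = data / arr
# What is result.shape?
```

(8, 2, 7)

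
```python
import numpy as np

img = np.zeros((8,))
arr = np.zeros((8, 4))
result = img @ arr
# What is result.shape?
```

(4,)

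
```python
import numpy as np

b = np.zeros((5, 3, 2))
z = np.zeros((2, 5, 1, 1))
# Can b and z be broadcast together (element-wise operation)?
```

Yes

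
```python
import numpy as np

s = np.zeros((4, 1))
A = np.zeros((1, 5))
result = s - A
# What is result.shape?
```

(4, 5)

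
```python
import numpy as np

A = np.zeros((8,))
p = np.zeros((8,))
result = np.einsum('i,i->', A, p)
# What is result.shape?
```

()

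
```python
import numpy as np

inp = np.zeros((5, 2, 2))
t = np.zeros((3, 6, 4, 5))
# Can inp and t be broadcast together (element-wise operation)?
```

No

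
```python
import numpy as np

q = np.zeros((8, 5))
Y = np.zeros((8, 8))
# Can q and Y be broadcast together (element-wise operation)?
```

No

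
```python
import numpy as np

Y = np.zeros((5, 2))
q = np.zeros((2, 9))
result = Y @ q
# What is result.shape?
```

(5, 9)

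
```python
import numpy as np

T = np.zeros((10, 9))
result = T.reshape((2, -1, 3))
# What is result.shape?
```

(2, 15, 3)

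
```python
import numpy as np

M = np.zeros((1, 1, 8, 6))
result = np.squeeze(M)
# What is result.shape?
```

(8, 6)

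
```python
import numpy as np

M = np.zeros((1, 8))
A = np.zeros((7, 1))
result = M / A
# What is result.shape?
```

(7, 8)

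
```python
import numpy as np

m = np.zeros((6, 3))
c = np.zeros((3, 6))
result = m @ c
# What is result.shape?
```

(6, 6)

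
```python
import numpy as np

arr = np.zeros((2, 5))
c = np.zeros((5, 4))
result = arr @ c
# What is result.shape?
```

(2, 4)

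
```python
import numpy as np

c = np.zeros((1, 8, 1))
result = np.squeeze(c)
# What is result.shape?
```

(8,)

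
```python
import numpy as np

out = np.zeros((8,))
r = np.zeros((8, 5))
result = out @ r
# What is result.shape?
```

(5,)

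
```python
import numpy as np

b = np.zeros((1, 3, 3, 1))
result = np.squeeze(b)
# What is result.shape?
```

(3, 3)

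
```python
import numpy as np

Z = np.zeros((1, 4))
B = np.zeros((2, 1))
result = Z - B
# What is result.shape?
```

(2, 4)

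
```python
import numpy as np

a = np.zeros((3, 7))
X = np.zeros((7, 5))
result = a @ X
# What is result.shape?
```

(3, 5)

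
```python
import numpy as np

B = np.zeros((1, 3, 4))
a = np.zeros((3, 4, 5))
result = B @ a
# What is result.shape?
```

(3, 3, 5)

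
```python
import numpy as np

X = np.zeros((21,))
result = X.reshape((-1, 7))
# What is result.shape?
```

(3, 7)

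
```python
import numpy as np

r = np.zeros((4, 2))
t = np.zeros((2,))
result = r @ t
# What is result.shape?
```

(4,)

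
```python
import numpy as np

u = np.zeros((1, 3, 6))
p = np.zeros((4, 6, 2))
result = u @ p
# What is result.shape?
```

(4, 3, 2)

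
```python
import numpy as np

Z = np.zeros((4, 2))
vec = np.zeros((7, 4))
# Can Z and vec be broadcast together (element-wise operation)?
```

No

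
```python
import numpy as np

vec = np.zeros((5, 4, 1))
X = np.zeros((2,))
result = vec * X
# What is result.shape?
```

(5, 4, 2)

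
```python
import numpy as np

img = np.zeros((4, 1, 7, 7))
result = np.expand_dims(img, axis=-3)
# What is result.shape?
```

(4, 1, 1, 7, 7)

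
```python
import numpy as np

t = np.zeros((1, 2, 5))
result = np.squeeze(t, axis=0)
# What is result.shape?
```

(2, 5)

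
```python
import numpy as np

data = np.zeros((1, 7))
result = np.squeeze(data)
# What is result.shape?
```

(7,)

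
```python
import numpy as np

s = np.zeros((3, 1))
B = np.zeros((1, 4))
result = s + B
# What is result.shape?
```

(3, 4)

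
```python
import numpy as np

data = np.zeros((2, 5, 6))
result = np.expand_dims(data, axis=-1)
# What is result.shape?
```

(2, 5, 6, 1)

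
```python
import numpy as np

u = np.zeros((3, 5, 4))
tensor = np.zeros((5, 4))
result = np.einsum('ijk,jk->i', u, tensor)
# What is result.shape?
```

(3,)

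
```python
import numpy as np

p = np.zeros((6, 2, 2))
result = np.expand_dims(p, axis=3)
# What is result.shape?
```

(6, 2, 2, 1)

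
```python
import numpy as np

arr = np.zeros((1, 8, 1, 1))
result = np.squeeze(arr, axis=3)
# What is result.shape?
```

(1, 8, 1)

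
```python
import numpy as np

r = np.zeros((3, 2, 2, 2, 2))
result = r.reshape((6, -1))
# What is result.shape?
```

(6, 8)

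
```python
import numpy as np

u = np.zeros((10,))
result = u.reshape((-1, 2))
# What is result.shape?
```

(5, 2)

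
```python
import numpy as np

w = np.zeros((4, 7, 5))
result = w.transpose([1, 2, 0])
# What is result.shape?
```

(7, 5, 4)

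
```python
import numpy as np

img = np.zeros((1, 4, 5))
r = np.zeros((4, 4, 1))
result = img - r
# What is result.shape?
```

(4, 4, 5)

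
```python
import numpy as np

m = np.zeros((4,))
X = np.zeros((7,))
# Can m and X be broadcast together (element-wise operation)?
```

No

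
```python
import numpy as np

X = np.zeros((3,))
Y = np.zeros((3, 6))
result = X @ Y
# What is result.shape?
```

(6,)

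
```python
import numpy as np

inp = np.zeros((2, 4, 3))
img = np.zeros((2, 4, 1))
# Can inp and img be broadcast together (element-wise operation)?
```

Yes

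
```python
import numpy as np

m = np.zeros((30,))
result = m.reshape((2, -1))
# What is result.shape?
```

(2, 15)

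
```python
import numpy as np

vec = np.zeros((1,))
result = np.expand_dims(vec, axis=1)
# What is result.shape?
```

(1, 1)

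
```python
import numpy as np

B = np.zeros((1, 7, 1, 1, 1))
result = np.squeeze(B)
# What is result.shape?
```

(7,)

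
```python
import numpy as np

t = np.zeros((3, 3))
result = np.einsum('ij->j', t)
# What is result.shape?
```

(3,)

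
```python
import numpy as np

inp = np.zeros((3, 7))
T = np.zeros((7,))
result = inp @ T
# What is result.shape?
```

(3,)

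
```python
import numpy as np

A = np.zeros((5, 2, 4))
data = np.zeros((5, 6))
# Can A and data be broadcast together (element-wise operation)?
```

No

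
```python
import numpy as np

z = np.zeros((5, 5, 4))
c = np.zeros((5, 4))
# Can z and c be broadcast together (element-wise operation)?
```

Yes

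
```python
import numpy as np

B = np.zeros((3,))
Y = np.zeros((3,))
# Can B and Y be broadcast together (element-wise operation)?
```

Yes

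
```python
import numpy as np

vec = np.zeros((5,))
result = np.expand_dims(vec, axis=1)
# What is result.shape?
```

(5, 1)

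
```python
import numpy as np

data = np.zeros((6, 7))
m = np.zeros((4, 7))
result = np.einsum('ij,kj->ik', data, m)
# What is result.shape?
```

(6, 4)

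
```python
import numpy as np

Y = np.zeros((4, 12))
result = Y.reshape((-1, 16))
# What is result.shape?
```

(3, 16)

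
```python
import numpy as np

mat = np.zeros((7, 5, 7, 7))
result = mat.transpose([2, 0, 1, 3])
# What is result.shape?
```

(7, 7, 5, 7)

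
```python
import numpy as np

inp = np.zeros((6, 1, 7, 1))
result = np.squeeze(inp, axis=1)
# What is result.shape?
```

(6, 7, 1)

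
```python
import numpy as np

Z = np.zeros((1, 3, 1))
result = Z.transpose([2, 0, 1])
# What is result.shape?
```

(1, 1, 3)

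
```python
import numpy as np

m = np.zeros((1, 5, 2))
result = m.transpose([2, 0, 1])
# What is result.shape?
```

(2, 1, 5)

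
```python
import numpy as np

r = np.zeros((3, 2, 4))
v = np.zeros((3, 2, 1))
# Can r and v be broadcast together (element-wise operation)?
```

Yes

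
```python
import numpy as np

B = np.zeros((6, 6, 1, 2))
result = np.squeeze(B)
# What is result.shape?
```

(6, 6, 2)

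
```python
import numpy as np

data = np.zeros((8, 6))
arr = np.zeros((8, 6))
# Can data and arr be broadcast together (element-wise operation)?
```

Yes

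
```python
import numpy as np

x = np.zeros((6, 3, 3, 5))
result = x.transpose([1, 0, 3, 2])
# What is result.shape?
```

(3, 6, 5, 3)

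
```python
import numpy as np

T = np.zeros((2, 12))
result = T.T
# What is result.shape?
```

(12, 2)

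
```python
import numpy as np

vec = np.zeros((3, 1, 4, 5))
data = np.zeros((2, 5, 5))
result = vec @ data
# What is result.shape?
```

(3, 2, 4, 5)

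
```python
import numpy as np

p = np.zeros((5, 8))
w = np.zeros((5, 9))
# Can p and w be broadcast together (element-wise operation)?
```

No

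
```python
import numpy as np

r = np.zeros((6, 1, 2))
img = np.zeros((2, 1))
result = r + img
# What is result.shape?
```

(6, 2, 2)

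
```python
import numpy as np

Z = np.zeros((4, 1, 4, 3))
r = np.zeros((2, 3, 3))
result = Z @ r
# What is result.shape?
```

(4, 2, 4, 3)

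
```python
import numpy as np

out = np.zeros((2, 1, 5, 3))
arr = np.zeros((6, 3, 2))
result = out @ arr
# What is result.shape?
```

(2, 6, 5, 2)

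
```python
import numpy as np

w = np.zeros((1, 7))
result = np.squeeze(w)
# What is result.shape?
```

(7,)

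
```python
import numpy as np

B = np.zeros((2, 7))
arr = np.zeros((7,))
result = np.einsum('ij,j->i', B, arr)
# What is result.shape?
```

(2,)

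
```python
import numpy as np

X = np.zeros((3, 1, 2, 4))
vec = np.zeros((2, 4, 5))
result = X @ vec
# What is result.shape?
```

(3, 2, 2, 5)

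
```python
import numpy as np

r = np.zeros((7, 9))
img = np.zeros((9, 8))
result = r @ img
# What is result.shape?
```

(7, 8)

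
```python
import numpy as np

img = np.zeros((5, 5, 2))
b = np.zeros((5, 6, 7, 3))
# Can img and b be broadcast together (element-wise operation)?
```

No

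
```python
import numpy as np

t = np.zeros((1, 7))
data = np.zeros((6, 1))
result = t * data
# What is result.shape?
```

(6, 7)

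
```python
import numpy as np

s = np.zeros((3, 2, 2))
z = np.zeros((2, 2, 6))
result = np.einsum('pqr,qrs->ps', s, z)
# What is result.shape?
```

(3, 6)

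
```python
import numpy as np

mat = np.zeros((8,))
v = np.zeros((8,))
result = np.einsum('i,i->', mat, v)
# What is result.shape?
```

()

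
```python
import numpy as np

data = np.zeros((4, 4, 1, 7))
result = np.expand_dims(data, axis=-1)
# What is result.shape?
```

(4, 4, 1, 7, 1)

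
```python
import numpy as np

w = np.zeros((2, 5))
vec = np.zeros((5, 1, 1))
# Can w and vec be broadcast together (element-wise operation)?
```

Yes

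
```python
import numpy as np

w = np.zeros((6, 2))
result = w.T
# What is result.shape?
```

(2, 6)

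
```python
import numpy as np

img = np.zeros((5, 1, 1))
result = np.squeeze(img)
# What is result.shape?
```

(5,)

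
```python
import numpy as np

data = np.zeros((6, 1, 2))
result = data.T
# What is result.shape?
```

(2, 1, 6)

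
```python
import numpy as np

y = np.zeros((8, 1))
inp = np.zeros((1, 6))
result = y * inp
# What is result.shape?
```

(8, 6)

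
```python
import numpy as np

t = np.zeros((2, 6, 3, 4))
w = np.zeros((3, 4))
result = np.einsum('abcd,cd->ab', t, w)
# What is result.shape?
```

(2, 6)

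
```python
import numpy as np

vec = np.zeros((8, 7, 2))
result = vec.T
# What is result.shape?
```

(2, 7, 8)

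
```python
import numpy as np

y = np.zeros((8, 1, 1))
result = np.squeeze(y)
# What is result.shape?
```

(8,)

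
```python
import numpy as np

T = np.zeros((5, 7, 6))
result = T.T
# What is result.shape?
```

(6, 7, 5)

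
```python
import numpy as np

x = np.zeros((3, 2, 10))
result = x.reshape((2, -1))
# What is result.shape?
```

(2, 30)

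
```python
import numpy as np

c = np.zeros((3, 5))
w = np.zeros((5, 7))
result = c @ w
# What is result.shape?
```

(3, 7)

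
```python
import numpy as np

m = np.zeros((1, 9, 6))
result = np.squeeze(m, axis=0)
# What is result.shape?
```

(9, 6)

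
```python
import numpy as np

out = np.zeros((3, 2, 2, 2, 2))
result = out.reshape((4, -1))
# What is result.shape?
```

(4, 12)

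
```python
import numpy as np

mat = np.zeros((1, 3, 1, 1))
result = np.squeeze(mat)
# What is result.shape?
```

(3,)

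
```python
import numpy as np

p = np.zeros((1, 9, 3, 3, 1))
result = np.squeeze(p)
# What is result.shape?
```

(9, 3, 3)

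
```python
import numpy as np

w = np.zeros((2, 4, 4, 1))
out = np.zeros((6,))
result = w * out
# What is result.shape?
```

(2, 4, 4, 6)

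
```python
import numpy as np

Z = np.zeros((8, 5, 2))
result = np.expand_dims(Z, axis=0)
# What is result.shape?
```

(1, 8, 5, 2)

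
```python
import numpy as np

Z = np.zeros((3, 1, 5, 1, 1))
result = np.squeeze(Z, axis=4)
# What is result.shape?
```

(3, 1, 5, 1)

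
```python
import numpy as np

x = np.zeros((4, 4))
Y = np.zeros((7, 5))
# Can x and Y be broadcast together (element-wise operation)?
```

No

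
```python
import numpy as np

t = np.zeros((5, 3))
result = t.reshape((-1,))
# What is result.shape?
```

(15,)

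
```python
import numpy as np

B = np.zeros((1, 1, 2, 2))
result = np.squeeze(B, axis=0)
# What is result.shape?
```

(1, 2, 2)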